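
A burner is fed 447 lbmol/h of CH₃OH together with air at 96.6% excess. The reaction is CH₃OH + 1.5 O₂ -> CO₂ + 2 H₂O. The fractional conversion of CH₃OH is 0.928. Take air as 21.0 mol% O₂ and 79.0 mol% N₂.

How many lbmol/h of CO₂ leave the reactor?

415 lbmol/h

Stoichiometric O₂ = 1.5 × 447 = 670.5 lbmol/h; O₂ fed = 670.5 × 1.966 = 1318 lbmol/h.
N₂ fed = 1318 × 79/21 = 4959 lbmol/h.
Fuel reacted = 0.928 × 447 → ξ = 414.8 lbmol/h.
Outlet (n = n₀ + ν ξ):
  CH₃OH: 447 − 1(414.8) = 32.18
  O₂: 1318 − 1.5(414.8) = 696
  N₂: 4959 (inert)
  CO₂: 0 + 1(414.8) = 414.8
  H₂O: 0 + 2(414.8) = 829.6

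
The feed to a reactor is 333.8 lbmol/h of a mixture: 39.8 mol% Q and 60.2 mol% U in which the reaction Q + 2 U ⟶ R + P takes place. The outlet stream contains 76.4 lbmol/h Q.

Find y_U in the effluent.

0.317

For Q: n = n₀ − 1ξ → 76.4 = 132.9 − 1ξ, giving ξ = 56.45 lbmol/h.
Outlet amounts (n = n₀ + ν ξ):
  Q: 132.9 − 1(56.45) = 76.4
  U: 200.9 − 2(56.45) = 88.04
  R: 0 + 1(56.45) = 56.45
  P: 0 + 1(56.45) = 56.45
Total out = 277.3 lbmol/h; y_U = 88.04 / 277.3 = 0.3174.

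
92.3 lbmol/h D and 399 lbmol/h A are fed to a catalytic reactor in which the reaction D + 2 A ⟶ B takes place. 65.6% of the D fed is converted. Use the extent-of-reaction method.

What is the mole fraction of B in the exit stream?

0.164

D reacted = 0.656 × 92.3 = 60.55 lbmol/h; ν_D = −1, so ξ = 60.55/1 = 60.55 lbmol/h.
Outlet amounts (n = n₀ + ν ξ):
  D: 92.3 − 1(60.55) = 31.75
  A: 399 − 2(60.55) = 277.9
  B: 0 + 1(60.55) = 60.55
Total out = 370.2 lbmol/h; y_B = 60.55 / 370.2 = 0.1636.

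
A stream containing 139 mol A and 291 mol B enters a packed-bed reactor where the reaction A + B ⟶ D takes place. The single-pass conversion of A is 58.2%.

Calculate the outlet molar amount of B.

210 mol

A reacted = 0.582 × 139 = 80.9 mol; ν_A = −1, so ξ = 80.9/1 = 80.9 mol.
Outlet amounts (n = n₀ + ν ξ):
  A: 139 − 1(80.9) = 58.1
  B: 291 − 1(80.9) = 210.1
  D: 0 + 1(80.9) = 80.9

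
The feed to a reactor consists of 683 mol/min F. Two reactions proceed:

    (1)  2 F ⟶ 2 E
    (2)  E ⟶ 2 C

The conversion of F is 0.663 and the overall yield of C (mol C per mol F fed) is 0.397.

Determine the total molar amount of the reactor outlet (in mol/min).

Conversion of F: F consumed = 2ξ₁ = 0.663 × 683 → ξ₁ = 226.4 mol/min.
Yield of C: 2ξ₂ / 683 = 0.397 → ξ₂ = 135.6 mol/min.
Outlet amounts (n = n₀ + Σ ν·ξ):
  F: 683 − 2(226.4) = 230.2
  E: 0 + 2(226.4) − 1(135.6) = 317.3
  C: 0 + 2(135.6) = 271.2
Total out = 230.2 + 317.3 + 271.2 = 818.6 mol/min.

819 mol/min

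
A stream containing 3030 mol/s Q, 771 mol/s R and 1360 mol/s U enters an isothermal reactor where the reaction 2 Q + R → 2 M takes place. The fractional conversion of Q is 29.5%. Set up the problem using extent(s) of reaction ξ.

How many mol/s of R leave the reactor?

324 mol/s

Q reacted = 0.295 × 3030 = 893.8 mol/s; ν_Q = −2, so ξ = 893.8/2 = 446.9 mol/s.
Outlet amounts (n = n₀ + ν ξ):
  Q: 3030 − 2(446.9) = 2136
  R: 771 − 1(446.9) = 324.1
  M: 0 + 2(446.9) = 893.8
  U: 1360 (inert)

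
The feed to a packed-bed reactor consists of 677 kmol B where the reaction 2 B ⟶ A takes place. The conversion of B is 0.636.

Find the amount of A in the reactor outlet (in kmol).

B reacted = 0.636 × 677 = 430.6 kmol; ν_B = −2, so ξ = 430.6/2 = 215.3 kmol.
Outlet amounts (n = n₀ + ν ξ):
  B: 677 − 2(215.3) = 246.4
  A: 0 + 1(215.3) = 215.3

215 kmol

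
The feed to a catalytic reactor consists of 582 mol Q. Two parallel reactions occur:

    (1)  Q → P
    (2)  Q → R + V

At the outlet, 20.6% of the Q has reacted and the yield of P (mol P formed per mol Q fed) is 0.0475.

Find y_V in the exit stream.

0.137

Yield of P: 1ξ₁ / 582 = 0.0475 → ξ₁ = 27.64 mol.
Conversion of Q: 1ξ₁ + 1ξ₂ = 0.206 × 582 = 119.9 → ξ₂ = 92.25 mol.
Outlet amounts (n = n₀ + Σ ν·ξ):
  Q: 582 − 1(27.64) − 1(92.25) = 462.1
  P: 0 + 1(27.64) = 27.64
  R: 0 + 1(92.25) = 92.25
  V: 0 + 1(92.25) = 92.25
Total out = 674.2 mol; y_V = 92.25 / 674.2 = 0.1368.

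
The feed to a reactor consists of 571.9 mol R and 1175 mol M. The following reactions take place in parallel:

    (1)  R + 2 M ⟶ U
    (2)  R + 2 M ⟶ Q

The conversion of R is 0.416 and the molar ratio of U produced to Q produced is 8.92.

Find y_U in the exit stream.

0.168

Conversion of R: R consumed = 0.416 × 571.9 = 237.9 mol = 1ξ₁ + 1ξ₂.
Selectivity: 1ξ₁ / (1ξ₂) = 8.92 → ξ₁ = 8.92 ξ₂.
Substitute: (1·8.92 + 1) ξ₂ = 237.9 → ξ₂ = 23.98 mol, ξ₁ = 213.9 mol.
Outlet amounts (n = n₀ + Σ ν·ξ):
  R: 571.9 − 1(213.9) − 1(23.98) = 334
  M: 1175 − 2(213.9) − 2(23.98) = 699.2
  U: 0 + 1(213.9) = 213.9
  Q: 0 + 1(23.98) = 23.98
Total out = 1271 mol; y_U = 213.9 / 1271 = 0.1683.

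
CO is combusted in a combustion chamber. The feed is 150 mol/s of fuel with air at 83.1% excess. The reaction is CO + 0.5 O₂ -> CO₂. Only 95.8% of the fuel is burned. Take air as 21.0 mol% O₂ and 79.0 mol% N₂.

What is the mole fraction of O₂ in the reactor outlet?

Stoichiometric O₂ = 0.5 × 150 = 75 mol/s; O₂ fed = 75 × 1.831 = 137.3 mol/s.
N₂ fed = 137.3 × 79/21 = 516.6 mol/s.
Fuel reacted = 0.958 × 150 → ξ = 143.7 mol/s.
Outlet (n = n₀ + ν ξ):
  CO: 150 − 1(143.7) = 6.3
  O₂: 137.3 − 0.5(143.7) = 65.47
  N₂: 516.6 (inert)
  CO₂: 0 + 1(143.7) = 143.7
Total out = 732.1 mol/s; y_O₂ = 65.47 / 732.1 = 0.08944.

0.0894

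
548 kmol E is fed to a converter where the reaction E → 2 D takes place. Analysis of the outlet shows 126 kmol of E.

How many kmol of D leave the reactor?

844 kmol

For E: n = n₀ − 1ξ → 126 = 548 − 1ξ, giving ξ = 422 kmol.
Outlet amounts (n = n₀ + ν ξ):
  E: 548 − 1(422) = 126
  D: 0 + 2(422) = 844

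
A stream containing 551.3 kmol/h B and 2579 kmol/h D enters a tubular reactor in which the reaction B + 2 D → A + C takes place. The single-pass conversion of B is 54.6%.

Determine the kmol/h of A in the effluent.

301 kmol/h

B reacted = 0.546 × 551.3 = 301 kmol/h; ν_B = −1, so ξ = 301/1 = 301 kmol/h.
Outlet amounts (n = n₀ + ν ξ):
  B: 551.3 − 1(301) = 250.3
  D: 2579 − 2(301) = 1977
  A: 0 + 1(301) = 301
  C: 0 + 1(301) = 301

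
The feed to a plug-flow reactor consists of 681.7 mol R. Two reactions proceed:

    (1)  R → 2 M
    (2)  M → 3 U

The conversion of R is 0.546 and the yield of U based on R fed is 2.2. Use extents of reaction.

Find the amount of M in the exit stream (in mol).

Conversion of R: R consumed = 1ξ₁ = 0.546 × 681.7 → ξ₁ = 372.2 mol.
Yield of U: 3ξ₂ / 681.7 = 2.2 → ξ₂ = 499.9 mol.
Outlet amounts (n = n₀ + Σ ν·ξ):
  R: 681.7 − 1(372.2) = 309.5
  M: 0 + 2(372.2) − 1(499.9) = 244.5
  U: 0 + 3(499.9) = 1500

245 mol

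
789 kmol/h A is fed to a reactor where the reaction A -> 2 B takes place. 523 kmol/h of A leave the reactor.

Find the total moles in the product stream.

For A: n = n₀ − 1ξ → 523 = 789 − 1ξ, giving ξ = 266 kmol/h.
Outlet amounts (n = n₀ + ν ξ):
  A: 789 − 1(266) = 523
  B: 0 + 2(266) = 532
Total out = 523 + 532 = 1055 kmol/h.

1060 kmol/h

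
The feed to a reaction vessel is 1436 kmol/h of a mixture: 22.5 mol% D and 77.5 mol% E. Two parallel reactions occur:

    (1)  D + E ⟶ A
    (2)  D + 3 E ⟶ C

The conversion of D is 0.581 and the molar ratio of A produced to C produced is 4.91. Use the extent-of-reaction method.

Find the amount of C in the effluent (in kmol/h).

31.8 kmol/h

Conversion of D: D consumed = 0.581 × 323.1 = 187.7 kmol/h = 1ξ₁ + 1ξ₂.
Selectivity: 1ξ₁ / (1ξ₂) = 4.91 → ξ₁ = 4.91 ξ₂.
Substitute: (1·4.91 + 1) ξ₂ = 187.7 → ξ₂ = 31.76 kmol/h, ξ₁ = 156 kmol/h.
Outlet amounts (n = n₀ + Σ ν·ξ):
  D: 323.1 − 1(156) − 1(31.76) = 135.4
  E: 1113 − 1(156) − 3(31.76) = 861.7
  A: 0 + 1(156) = 156
  C: 0 + 1(31.76) = 31.76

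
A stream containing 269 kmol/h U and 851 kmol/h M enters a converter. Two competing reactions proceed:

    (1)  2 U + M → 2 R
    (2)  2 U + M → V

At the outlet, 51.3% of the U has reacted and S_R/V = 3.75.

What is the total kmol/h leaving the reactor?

Conversion of U: U consumed = 0.513 × 269 = 138 kmol/h = 2ξ₁ + 2ξ₂.
Selectivity: 2ξ₁ / (1ξ₂) = 3.75 → ξ₁ = 1.875 ξ₂.
Substitute: (2·1.875 + 2) ξ₂ = 138 → ξ₂ = 24 kmol/h, ξ₁ = 45 kmol/h.
Outlet amounts (n = n₀ + Σ ν·ξ):
  U: 269 − 2(45) − 2(24) = 131
  M: 851 − 1(45) − 1(24) = 782
  R: 0 + 2(45) = 90
  V: 0 + 1(24) = 24
Total out = 131 + 782 + 90 + 24 = 1027 kmol/h.

1030 kmol/h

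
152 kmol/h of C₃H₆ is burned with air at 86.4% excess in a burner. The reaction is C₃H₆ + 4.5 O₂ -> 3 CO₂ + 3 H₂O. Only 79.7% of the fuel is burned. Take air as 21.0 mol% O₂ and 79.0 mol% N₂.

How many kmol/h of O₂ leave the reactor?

730 kmol/h

Stoichiometric O₂ = 4.5 × 152 = 684 kmol/h; O₂ fed = 684 × 1.864 = 1275 kmol/h.
N₂ fed = 1275 × 79/21 = 4796 kmol/h.
Fuel reacted = 0.797 × 152 → ξ = 121.1 kmol/h.
Outlet (n = n₀ + ν ξ):
  C₃H₆: 152 − 1(121.1) = 30.86
  O₂: 1275 − 4.5(121.1) = 729.8
  N₂: 4796 (inert)
  CO₂: 0 + 3(121.1) = 363.4
  H₂O: 0 + 3(121.1) = 363.4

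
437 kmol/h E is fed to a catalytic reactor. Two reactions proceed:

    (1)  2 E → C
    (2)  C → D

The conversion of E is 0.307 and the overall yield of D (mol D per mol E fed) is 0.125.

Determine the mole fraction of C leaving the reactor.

0.0337

Conversion of E: E consumed = 2ξ₁ = 0.307 × 437 → ξ₁ = 67.08 kmol/h.
Yield of D: 1ξ₂ / 437 = 0.125 → ξ₂ = 54.62 kmol/h.
Outlet amounts (n = n₀ + Σ ν·ξ):
  E: 437 − 2(67.08) = 302.8
  C: 0 + 1(67.08) − 1(54.62) = 12.45
  D: 0 + 1(54.62) = 54.62
Total out = 369.9 kmol/h; y_C = 12.45 / 369.9 = 0.03367.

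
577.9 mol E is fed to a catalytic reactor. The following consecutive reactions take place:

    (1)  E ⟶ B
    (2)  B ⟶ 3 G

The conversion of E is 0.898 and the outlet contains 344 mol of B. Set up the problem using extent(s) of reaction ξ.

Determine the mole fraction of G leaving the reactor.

0.566

Conversion of E: E consumed = 1ξ₁ = 0.898 × 577.9 → ξ₁ = 519 mol.
B balance: n_B = 0 + 1ξ₁ − 1ξ₂ = 344 → ξ₂ = (1·519 − 344)/1 = 175 mol.
Outlet amounts (n = n₀ + Σ ν·ξ):
  E: 577.9 − 1(519) = 58.95
  B: 0 + 1(519) − 1(175) = 344
  G: 0 + 3(175) = 524.9
Total out = 927.8 mol; y_G = 524.9 / 927.8 = 0.5657.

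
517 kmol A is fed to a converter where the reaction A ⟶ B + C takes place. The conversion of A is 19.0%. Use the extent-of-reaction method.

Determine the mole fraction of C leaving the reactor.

A reacted = 0.19 × 517 = 98.23 kmol; ν_A = −1, so ξ = 98.23/1 = 98.23 kmol.
Outlet amounts (n = n₀ + ν ξ):
  A: 517 − 1(98.23) = 418.8
  B: 0 + 1(98.23) = 98.23
  C: 0 + 1(98.23) = 98.23
Total out = 615.2 kmol; y_C = 98.23 / 615.2 = 0.1597.

0.16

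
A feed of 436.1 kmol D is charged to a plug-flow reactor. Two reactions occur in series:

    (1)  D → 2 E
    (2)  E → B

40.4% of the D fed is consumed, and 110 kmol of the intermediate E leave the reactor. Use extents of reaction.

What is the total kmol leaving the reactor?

Conversion of D: D consumed = 1ξ₁ = 0.404 × 436.1 → ξ₁ = 176.2 kmol.
E balance: n_E = 0 + 2ξ₁ − 1ξ₂ = 110 → ξ₂ = (2·176.2 − 110)/1 = 242.4 kmol.
Outlet amounts (n = n₀ + Σ ν·ξ):
  D: 436.1 − 1(176.2) = 259.9
  E: 0 + 2(176.2) − 1(242.4) = 110
  B: 0 + 1(242.4) = 242.4
Total out = 259.9 + 110 + 242.4 = 612.3 kmol.

612 kmol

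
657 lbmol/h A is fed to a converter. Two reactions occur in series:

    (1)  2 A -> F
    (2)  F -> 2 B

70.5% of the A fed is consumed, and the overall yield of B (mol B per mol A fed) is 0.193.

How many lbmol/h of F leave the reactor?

168 lbmol/h

Conversion of A: A consumed = 2ξ₁ = 0.705 × 657 → ξ₁ = 231.6 lbmol/h.
Yield of B: 2ξ₂ / 657 = 0.193 → ξ₂ = 63.4 lbmol/h.
Outlet amounts (n = n₀ + Σ ν·ξ):
  A: 657 − 2(231.6) = 193.8
  F: 0 + 1(231.6) − 1(63.4) = 168.2
  B: 0 + 2(63.4) = 126.8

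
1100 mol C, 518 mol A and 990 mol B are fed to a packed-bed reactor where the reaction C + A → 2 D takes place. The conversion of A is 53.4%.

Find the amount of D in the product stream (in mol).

553 mol

A reacted = 0.534 × 518 = 276.6 mol; ν_A = −1, so ξ = 276.6/1 = 276.6 mol.
Outlet amounts (n = n₀ + ν ξ):
  C: 1100 − 1(276.6) = 823.4
  A: 518 − 1(276.6) = 241.4
  D: 0 + 2(276.6) = 553.2
  B: 990 (inert)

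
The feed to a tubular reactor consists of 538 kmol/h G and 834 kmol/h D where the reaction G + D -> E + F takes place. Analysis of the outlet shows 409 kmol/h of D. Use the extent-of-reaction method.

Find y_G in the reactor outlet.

For D: n = n₀ − 1ξ → 409 = 834 − 1ξ, giving ξ = 425 kmol/h.
Outlet amounts (n = n₀ + ν ξ):
  G: 538 − 1(425) = 113
  D: 834 − 1(425) = 409
  E: 0 + 1(425) = 425
  F: 0 + 1(425) = 425
Total out = 1372 kmol/h; y_G = 113 / 1372 = 0.08236.

0.0824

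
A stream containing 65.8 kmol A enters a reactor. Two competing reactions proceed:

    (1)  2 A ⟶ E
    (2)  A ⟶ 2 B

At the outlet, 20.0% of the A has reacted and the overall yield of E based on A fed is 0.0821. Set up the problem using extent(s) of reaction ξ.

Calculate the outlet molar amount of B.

Yield of E: 1ξ₁ / 65.8 = 0.0821 → ξ₁ = 5.402 kmol.
Conversion of A: 2ξ₁ + 1ξ₂ = 0.2 × 65.8 = 13.16 → ξ₂ = 2.356 kmol.
Outlet amounts (n = n₀ + Σ ν·ξ):
  A: 65.8 − 2(5.402) − 1(2.356) = 52.64
  E: 0 + 1(5.402) = 5.402
  B: 0 + 2(2.356) = 4.711

4.71 kmol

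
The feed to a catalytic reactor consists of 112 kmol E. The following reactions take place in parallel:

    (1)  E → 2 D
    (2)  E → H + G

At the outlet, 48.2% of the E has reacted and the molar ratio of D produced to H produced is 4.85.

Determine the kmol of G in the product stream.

Conversion of E: E consumed = 0.482 × 112 = 53.98 kmol = 1ξ₁ + 1ξ₂.
Selectivity: 2ξ₁ / (1ξ₂) = 4.85 → ξ₁ = 2.425 ξ₂.
Substitute: (1·2.425 + 1) ξ₂ = 53.98 → ξ₂ = 15.76 kmol, ξ₁ = 38.22 kmol.
Outlet amounts (n = n₀ + Σ ν·ξ):
  E: 112 − 1(38.22) − 1(15.76) = 58.02
  D: 0 + 2(38.22) = 76.44
  H: 0 + 1(15.76) = 15.76
  G: 0 + 1(15.76) = 15.76

15.8 kmol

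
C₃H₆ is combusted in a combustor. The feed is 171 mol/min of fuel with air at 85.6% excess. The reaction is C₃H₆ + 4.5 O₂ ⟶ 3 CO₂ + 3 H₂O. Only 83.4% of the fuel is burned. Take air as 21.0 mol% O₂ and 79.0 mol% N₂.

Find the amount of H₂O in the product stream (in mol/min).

Stoichiometric O₂ = 4.5 × 171 = 769.5 mol/min; O₂ fed = 769.5 × 1.856 = 1428 mol/min.
N₂ fed = 1428 × 79/21 = 5373 mol/min.
Fuel reacted = 0.834 × 171 → ξ = 142.6 mol/min.
Outlet (n = n₀ + ν ξ):
  C₃H₆: 171 − 1(142.6) = 28.39
  O₂: 1428 − 4.5(142.6) = 786.4
  N₂: 5373 (inert)
  CO₂: 0 + 3(142.6) = 427.8
  H₂O: 0 + 3(142.6) = 427.8

428 mol/min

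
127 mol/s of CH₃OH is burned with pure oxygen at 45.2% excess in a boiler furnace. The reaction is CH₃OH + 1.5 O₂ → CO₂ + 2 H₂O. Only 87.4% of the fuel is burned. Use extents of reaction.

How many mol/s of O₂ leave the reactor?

110 mol/s

Stoichiometric O₂ = 1.5 × 127 = 190.5 mol/s; O₂ fed = 190.5 × 1.452 = 276.6 mol/s.
Fuel reacted = 0.874 × 127 → ξ = 111 mol/s.
Outlet (n = n₀ + ν ξ):
  CH₃OH: 127 − 1(111) = 16
  O₂: 276.6 − 1.5(111) = 110.1
  CO₂: 0 + 1(111) = 111
  H₂O: 0 + 2(111) = 222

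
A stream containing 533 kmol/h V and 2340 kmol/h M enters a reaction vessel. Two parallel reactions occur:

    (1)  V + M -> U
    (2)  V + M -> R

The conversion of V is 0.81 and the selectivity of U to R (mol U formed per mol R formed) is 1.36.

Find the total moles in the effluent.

2440 kmol/h

Conversion of V: V consumed = 0.81 × 533 = 431.7 kmol/h = 1ξ₁ + 1ξ₂.
Selectivity: 1ξ₁ / (1ξ₂) = 1.36 → ξ₁ = 1.36 ξ₂.
Substitute: (1·1.36 + 1) ξ₂ = 431.7 → ξ₂ = 182.9 kmol/h, ξ₁ = 248.8 kmol/h.
Outlet amounts (n = n₀ + Σ ν·ξ):
  V: 533 − 1(248.8) − 1(182.9) = 101.3
  M: 2340 − 1(248.8) − 1(182.9) = 1908
  U: 0 + 1(248.8) = 248.8
  R: 0 + 1(182.9) = 182.9
Total out = 101.3 + 1908 + 248.8 + 182.9 = 2441 kmol/h.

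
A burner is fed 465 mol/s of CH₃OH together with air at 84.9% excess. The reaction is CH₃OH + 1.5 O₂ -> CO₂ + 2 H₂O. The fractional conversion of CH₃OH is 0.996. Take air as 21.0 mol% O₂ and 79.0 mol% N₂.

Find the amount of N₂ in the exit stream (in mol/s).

4850 mol/s

Stoichiometric O₂ = 1.5 × 465 = 697.5 mol/s; O₂ fed = 697.5 × 1.849 = 1290 mol/s.
N₂ fed = 1290 × 79/21 = 4852 mol/s.
Fuel reacted = 0.996 × 465 → ξ = 463.1 mol/s.
Outlet (n = n₀ + ν ξ):
  CH₃OH: 465 − 1(463.1) = 1.86
  O₂: 1290 − 1.5(463.1) = 595
  N₂: 4852 (inert)
  CO₂: 0 + 1(463.1) = 463.1
  H₂O: 0 + 2(463.1) = 926.3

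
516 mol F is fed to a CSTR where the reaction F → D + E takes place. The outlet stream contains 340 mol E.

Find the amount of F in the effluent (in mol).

For E: n = n₀ + 1ξ → 340 = 0 + 1ξ, giving ξ = 340 mol.
Outlet amounts (n = n₀ + ν ξ):
  F: 516 − 1(340) = 176
  D: 0 + 1(340) = 340
  E: 0 + 1(340) = 340

176 mol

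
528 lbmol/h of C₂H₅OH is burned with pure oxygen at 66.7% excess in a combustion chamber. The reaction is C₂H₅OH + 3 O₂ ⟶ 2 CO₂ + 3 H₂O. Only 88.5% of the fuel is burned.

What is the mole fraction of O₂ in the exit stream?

Stoichiometric O₂ = 3 × 528 = 1584 lbmol/h; O₂ fed = 1584 × 1.667 = 2641 lbmol/h.
Fuel reacted = 0.885 × 528 → ξ = 467.3 lbmol/h.
Outlet (n = n₀ + ν ξ):
  C₂H₅OH: 528 − 1(467.3) = 60.72
  O₂: 2641 − 3(467.3) = 1239
  CO₂: 0 + 2(467.3) = 934.6
  H₂O: 0 + 3(467.3) = 1402
Total out = 3636 lbmol/h; y_O₂ = 1239 / 3636 = 0.3407.

0.341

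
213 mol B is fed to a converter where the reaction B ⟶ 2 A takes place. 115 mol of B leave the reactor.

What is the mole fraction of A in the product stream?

For B: n = n₀ − 1ξ → 115 = 213 − 1ξ, giving ξ = 98 mol.
Outlet amounts (n = n₀ + ν ξ):
  B: 213 − 1(98) = 115
  A: 0 + 2(98) = 196
Total out = 311 mol; y_A = 196 / 311 = 0.6302.

0.63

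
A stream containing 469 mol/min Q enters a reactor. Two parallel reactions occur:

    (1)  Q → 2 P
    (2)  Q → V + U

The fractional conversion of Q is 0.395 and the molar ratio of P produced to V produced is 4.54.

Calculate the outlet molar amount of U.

Conversion of Q: Q consumed = 0.395 × 469 = 185.3 mol/min = 1ξ₁ + 1ξ₂.
Selectivity: 2ξ₁ / (1ξ₂) = 4.54 → ξ₁ = 2.27 ξ₂.
Substitute: (1·2.27 + 1) ξ₂ = 185.3 → ξ₂ = 56.65 mol/min, ξ₁ = 128.6 mol/min.
Outlet amounts (n = n₀ + Σ ν·ξ):
  Q: 469 − 1(128.6) − 1(56.65) = 283.7
  P: 0 + 2(128.6) = 257.2
  V: 0 + 1(56.65) = 56.65
  U: 0 + 1(56.65) = 56.65

56.7 mol/min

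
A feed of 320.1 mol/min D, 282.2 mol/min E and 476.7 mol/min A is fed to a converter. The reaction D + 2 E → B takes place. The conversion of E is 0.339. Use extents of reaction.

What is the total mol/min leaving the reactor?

983 mol/min

E reacted = 0.339 × 282.2 = 95.67 mol/min; ν_E = −2, so ξ = 95.67/2 = 47.83 mol/min.
Outlet amounts (n = n₀ + ν ξ):
  D: 320.1 − 1(47.83) = 272.3
  E: 282.2 − 2(47.83) = 186.5
  B: 0 + 1(47.83) = 47.83
  A: 476.7 (inert)
Total out = 272.3 + 186.5 + 47.83 + 476.7 = 983.3 mol/min.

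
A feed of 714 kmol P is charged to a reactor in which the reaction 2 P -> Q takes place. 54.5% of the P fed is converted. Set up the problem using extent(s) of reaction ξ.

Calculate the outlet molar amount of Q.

P reacted = 0.545 × 714 = 389.1 kmol; ν_P = −2, so ξ = 389.1/2 = 194.6 kmol.
Outlet amounts (n = n₀ + ν ξ):
  P: 714 − 2(194.6) = 324.9
  Q: 0 + 1(194.6) = 194.6

195 kmol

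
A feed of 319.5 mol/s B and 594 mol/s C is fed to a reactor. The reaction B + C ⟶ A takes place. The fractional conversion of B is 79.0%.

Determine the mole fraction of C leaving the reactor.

0.517

B reacted = 0.79 × 319.5 = 252.4 mol/s; ν_B = −1, so ξ = 252.4/1 = 252.4 mol/s.
Outlet amounts (n = n₀ + ν ξ):
  B: 319.5 − 1(252.4) = 67.09
  C: 594 − 1(252.4) = 341.6
  A: 0 + 1(252.4) = 252.4
Total out = 661.1 mol/s; y_C = 341.6 / 661.1 = 0.5167.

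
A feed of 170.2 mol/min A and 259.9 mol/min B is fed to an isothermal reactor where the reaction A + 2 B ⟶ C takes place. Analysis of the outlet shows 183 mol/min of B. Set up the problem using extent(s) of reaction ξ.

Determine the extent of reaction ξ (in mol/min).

For B: n = n₀ − 2ξ → 183 = 259.9 − 2ξ, giving ξ = 38.45 mol/min.
Outlet amounts (n = n₀ + ν ξ):
  A: 170.2 − 1(38.45) = 131.8
  B: 259.9 − 2(38.45) = 183
  C: 0 + 1(38.45) = 38.45

ξ = 38.4 mol/min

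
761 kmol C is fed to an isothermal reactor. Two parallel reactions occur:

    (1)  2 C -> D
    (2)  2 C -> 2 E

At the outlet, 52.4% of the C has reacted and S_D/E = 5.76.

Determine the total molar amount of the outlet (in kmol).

578 kmol

Conversion of C: C consumed = 0.524 × 761 = 398.8 kmol = 2ξ₁ + 2ξ₂.
Selectivity: 1ξ₁ / (2ξ₂) = 5.76 → ξ₁ = 11.52 ξ₂.
Substitute: (2·11.52 + 2) ξ₂ = 398.8 → ξ₂ = 15.93 kmol, ξ₁ = 183.5 kmol.
Outlet amounts (n = n₀ + Σ ν·ξ):
  C: 761 − 2(183.5) − 2(15.93) = 362.2
  D: 0 + 1(183.5) = 183.5
  E: 0 + 2(15.93) = 31.85
Total out = 362.2 + 183.5 + 31.85 = 577.5 kmol.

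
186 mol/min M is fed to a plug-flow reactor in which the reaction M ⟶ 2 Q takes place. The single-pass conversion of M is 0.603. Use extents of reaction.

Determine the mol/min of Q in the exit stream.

224 mol/min

M reacted = 0.603 × 186 = 112.2 mol/min; ν_M = −1, so ξ = 112.2/1 = 112.2 mol/min.
Outlet amounts (n = n₀ + ν ξ):
  M: 186 − 1(112.2) = 73.84
  Q: 0 + 2(112.2) = 224.3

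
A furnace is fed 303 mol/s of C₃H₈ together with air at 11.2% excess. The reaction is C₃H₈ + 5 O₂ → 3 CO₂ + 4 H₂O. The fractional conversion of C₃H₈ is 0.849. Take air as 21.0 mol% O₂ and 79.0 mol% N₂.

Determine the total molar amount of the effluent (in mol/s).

8580 mol/s

Stoichiometric O₂ = 5 × 303 = 1515 mol/s; O₂ fed = 1515 × 1.112 = 1685 mol/s.
N₂ fed = 1685 × 79/21 = 6338 mol/s.
Fuel reacted = 0.849 × 303 → ξ = 257.2 mol/s.
Outlet (n = n₀ + ν ξ):
  C₃H₈: 303 − 1(257.2) = 45.75
  O₂: 1685 − 5(257.2) = 398.4
  N₂: 6338 (inert)
  CO₂: 0 + 3(257.2) = 771.7
  H₂O: 0 + 4(257.2) = 1029
Total out = 45.75 + 398.4 + 6338 + 771.7 + 1029 = 8583 mol/s.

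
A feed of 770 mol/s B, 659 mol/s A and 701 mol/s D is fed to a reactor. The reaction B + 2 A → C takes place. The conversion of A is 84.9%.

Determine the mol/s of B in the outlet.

A reacted = 0.849 × 659 = 559.5 mol/s; ν_A = −2, so ξ = 559.5/2 = 279.7 mol/s.
Outlet amounts (n = n₀ + ν ξ):
  B: 770 − 1(279.7) = 490.3
  A: 659 − 2(279.7) = 99.51
  C: 0 + 1(279.7) = 279.7
  D: 701 (inert)

490 mol/s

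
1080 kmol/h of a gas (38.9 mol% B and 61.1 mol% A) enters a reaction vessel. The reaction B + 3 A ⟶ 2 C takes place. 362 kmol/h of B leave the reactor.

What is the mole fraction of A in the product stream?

0.504

For B: n = n₀ − 1ξ → 362 = 420.1 − 1ξ, giving ξ = 58.12 kmol/h.
Outlet amounts (n = n₀ + ν ξ):
  B: 420.1 − 1(58.12) = 362
  A: 659.9 − 3(58.12) = 485.5
  C: 0 + 2(58.12) = 116.2
Total out = 963.8 kmol/h; y_A = 485.5 / 963.8 = 0.5038.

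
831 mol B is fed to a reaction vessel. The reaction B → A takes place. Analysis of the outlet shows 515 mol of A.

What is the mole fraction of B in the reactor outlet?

0.38

For A: n = n₀ + 1ξ → 515 = 0 + 1ξ, giving ξ = 515 mol.
Outlet amounts (n = n₀ + ν ξ):
  B: 831 − 1(515) = 316
  A: 0 + 1(515) = 515
Total out = 831 mol; y_B = 316 / 831 = 0.3803.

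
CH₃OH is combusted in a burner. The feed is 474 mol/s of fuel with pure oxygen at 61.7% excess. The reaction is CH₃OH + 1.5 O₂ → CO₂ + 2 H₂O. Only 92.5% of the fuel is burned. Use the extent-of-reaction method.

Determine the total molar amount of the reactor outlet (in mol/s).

Stoichiometric O₂ = 1.5 × 474 = 711 mol/s; O₂ fed = 711 × 1.617 = 1150 mol/s.
Fuel reacted = 0.925 × 474 → ξ = 438.5 mol/s.
Outlet (n = n₀ + ν ξ):
  CH₃OH: 474 − 1(438.5) = 35.55
  O₂: 1150 − 1.5(438.5) = 492
  CO₂: 0 + 1(438.5) = 438.5
  H₂O: 0 + 2(438.5) = 876.9
Total out = 35.55 + 492 + 438.5 + 876.9 = 1843 mol/s.

1840 mol/s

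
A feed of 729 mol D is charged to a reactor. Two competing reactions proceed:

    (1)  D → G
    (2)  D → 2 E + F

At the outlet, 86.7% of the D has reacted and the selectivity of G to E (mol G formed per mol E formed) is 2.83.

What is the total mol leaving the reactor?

Conversion of D: D consumed = 0.867 × 729 = 632 mol = 1ξ₁ + 1ξ₂.
Selectivity: 1ξ₁ / (2ξ₂) = 2.83 → ξ₁ = 5.66 ξ₂.
Substitute: (1·5.66 + 1) ξ₂ = 632 → ξ₂ = 94.9 mol, ξ₁ = 537.1 mol.
Outlet amounts (n = n₀ + Σ ν·ξ):
  D: 729 − 1(537.1) − 1(94.9) = 96.96
  G: 0 + 1(537.1) = 537.1
  E: 0 + 2(94.9) = 189.8
  F: 0 + 1(94.9) = 94.9
Total out = 96.96 + 537.1 + 189.8 + 94.9 = 918.8 mol.

919 mol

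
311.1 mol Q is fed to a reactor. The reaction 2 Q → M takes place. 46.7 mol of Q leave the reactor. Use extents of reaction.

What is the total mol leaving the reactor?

For Q: n = n₀ − 2ξ → 46.7 = 311.1 − 2ξ, giving ξ = 132.2 mol.
Outlet amounts (n = n₀ + ν ξ):
  Q: 311.1 − 2(132.2) = 46.7
  M: 0 + 1(132.2) = 132.2
Total out = 46.7 + 132.2 = 178.9 mol.

179 mol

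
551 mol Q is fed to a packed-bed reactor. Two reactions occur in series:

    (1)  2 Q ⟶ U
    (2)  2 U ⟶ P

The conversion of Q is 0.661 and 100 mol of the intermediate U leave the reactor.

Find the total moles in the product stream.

Conversion of Q: Q consumed = 2ξ₁ = 0.661 × 551 → ξ₁ = 182.1 mol.
U balance: n_U = 0 + 1ξ₁ − 2ξ₂ = 100 → ξ₂ = (1·182.1 − 100)/2 = 41.05 mol.
Outlet amounts (n = n₀ + Σ ν·ξ):
  Q: 551 − 2(182.1) = 186.8
  U: 0 + 1(182.1) − 2(41.05) = 100
  P: 0 + 1(41.05) = 41.05
Total out = 186.8 + 100 + 41.05 = 327.8 mol.

328 mol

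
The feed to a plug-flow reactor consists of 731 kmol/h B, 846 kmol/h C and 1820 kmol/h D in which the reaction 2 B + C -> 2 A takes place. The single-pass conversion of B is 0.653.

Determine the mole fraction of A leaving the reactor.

B reacted = 0.653 × 731 = 477.3 kmol/h; ν_B = −2, so ξ = 477.3/2 = 238.7 kmol/h.
Outlet amounts (n = n₀ + ν ξ):
  B: 731 − 2(238.7) = 253.7
  C: 846 − 1(238.7) = 607.3
  A: 0 + 2(238.7) = 477.3
  D: 1820 (inert)
Total out = 3158 kmol/h; y_A = 477.3 / 3158 = 0.1511.

0.151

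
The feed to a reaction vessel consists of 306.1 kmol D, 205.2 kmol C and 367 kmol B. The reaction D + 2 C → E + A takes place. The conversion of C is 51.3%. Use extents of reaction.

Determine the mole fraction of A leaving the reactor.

C reacted = 0.513 × 205.2 = 105.3 kmol; ν_C = −2, so ξ = 105.3/2 = 52.63 kmol.
Outlet amounts (n = n₀ + ν ξ):
  D: 306.1 − 1(52.63) = 253.5
  C: 205.2 − 2(52.63) = 99.93
  E: 0 + 1(52.63) = 52.63
  A: 0 + 1(52.63) = 52.63
  B: 367 (inert)
Total out = 825.7 kmol; y_A = 52.63 / 825.7 = 0.06375.

0.0637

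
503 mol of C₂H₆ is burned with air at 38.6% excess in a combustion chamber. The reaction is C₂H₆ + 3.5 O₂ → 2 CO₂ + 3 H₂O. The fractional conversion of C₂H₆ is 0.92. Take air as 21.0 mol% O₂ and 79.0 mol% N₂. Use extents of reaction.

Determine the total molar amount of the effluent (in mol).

Stoichiometric O₂ = 3.5 × 503 = 1760 mol; O₂ fed = 1760 × 1.386 = 2440 mol.
N₂ fed = 2440 × 79/21 = 9179 mol.
Fuel reacted = 0.92 × 503 → ξ = 462.8 mol.
Outlet (n = n₀ + ν ξ):
  C₂H₆: 503 − 1(462.8) = 40.24
  O₂: 2440 − 3.5(462.8) = 820.4
  N₂: 9179 (inert)
  CO₂: 0 + 2(462.8) = 925.5
  H₂O: 0 + 3(462.8) = 1388
Total out = 40.24 + 820.4 + 9179 + 925.5 + 1388 = 12350 mol.

12400 mol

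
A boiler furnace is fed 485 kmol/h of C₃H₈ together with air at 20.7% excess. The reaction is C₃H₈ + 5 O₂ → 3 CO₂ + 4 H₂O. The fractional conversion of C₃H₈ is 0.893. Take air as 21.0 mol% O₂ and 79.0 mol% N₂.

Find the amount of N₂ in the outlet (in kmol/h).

11000 kmol/h

Stoichiometric O₂ = 5 × 485 = 2425 kmol/h; O₂ fed = 2425 × 1.207 = 2927 kmol/h.
N₂ fed = 2927 × 79/21 = 11010 kmol/h.
Fuel reacted = 0.893 × 485 → ξ = 433.1 kmol/h.
Outlet (n = n₀ + ν ξ):
  C₃H₈: 485 − 1(433.1) = 51.89
  O₂: 2927 − 5(433.1) = 761.5
  N₂: 11010 (inert)
  CO₂: 0 + 3(433.1) = 1299
  H₂O: 0 + 4(433.1) = 1732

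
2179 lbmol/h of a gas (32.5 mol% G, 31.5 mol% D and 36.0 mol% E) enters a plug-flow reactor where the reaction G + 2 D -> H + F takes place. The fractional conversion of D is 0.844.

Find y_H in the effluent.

0.153

D reacted = 0.844 × 686.4 = 579.3 lbmol/h; ν_D = −2, so ξ = 579.3/2 = 289.7 lbmol/h.
Outlet amounts (n = n₀ + ν ξ):
  G: 708.2 − 1(289.7) = 418.5
  D: 686.4 − 2(289.7) = 107.1
  H: 0 + 1(289.7) = 289.7
  F: 0 + 1(289.7) = 289.7
  E: 784.4 (inert)
Total out = 1889 lbmol/h; y_H = 289.7 / 1889 = 0.1533.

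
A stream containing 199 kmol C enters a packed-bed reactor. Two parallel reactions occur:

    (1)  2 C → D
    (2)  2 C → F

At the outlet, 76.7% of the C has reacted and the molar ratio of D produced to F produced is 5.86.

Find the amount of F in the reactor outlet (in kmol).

11.1 kmol

Conversion of C: C consumed = 0.767 × 199 = 152.6 kmol = 2ξ₁ + 2ξ₂.
Selectivity: 1ξ₁ / (1ξ₂) = 5.86 → ξ₁ = 5.86 ξ₂.
Substitute: (2·5.86 + 2) ξ₂ = 152.6 → ξ₂ = 11.12 kmol, ξ₁ = 65.19 kmol.
Outlet amounts (n = n₀ + Σ ν·ξ):
  C: 199 − 2(65.19) − 2(11.12) = 46.37
  D: 0 + 1(65.19) = 65.19
  F: 0 + 1(11.12) = 11.12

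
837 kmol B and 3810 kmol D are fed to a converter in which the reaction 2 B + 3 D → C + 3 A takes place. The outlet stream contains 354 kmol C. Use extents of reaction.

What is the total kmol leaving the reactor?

4290 kmol

For C: n = n₀ + 1ξ → 354 = 0 + 1ξ, giving ξ = 354 kmol.
Outlet amounts (n = n₀ + ν ξ):
  B: 837 − 2(354) = 129
  D: 3810 − 3(354) = 2748
  C: 0 + 1(354) = 354
  A: 0 + 3(354) = 1062
Total out = 129 + 2748 + 354 + 1062 = 4293 kmol.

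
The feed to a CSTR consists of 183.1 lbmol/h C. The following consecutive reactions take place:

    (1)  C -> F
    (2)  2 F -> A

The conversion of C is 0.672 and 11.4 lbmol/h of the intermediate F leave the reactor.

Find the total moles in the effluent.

Conversion of C: C consumed = 1ξ₁ = 0.672 × 183.1 → ξ₁ = 123 lbmol/h.
F balance: n_F = 0 + 1ξ₁ − 2ξ₂ = 11.4 → ξ₂ = (1·123 − 11.4)/2 = 55.82 lbmol/h.
Outlet amounts (n = n₀ + Σ ν·ξ):
  C: 183.1 − 1(123) = 60.06
  F: 0 + 1(123) − 2(55.82) = 11.4
  A: 0 + 1(55.82) = 55.82
Total out = 60.06 + 11.4 + 55.82 = 127.3 lbmol/h.

127 lbmol/h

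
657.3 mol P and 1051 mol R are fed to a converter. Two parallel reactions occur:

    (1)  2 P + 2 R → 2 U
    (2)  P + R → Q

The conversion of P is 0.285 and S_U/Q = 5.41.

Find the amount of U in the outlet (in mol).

158 mol

Conversion of P: P consumed = 0.285 × 657.3 = 187.3 mol = 2ξ₁ + 1ξ₂.
Selectivity: 2ξ₁ / (1ξ₂) = 5.41 → ξ₁ = 2.705 ξ₂.
Substitute: (2·2.705 + 1) ξ₂ = 187.3 → ξ₂ = 29.22 mol, ξ₁ = 79.05 mol.
Outlet amounts (n = n₀ + Σ ν·ξ):
  P: 657.3 − 2(79.05) − 1(29.22) = 470
  R: 1051 − 2(79.05) − 1(29.22) = 863.7
  U: 0 + 2(79.05) = 158.1
  Q: 0 + 1(29.22) = 29.22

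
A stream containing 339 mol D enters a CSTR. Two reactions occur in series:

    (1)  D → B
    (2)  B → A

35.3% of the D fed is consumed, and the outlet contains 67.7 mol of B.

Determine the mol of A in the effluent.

Conversion of D: D consumed = 1ξ₁ = 0.353 × 339 → ξ₁ = 119.7 mol.
B balance: n_B = 0 + 1ξ₁ − 1ξ₂ = 67.7 → ξ₂ = (1·119.7 − 67.7)/1 = 51.97 mol.
Outlet amounts (n = n₀ + Σ ν·ξ):
  D: 339 − 1(119.7) = 219.3
  B: 0 + 1(119.7) − 1(51.97) = 67.7
  A: 0 + 1(51.97) = 51.97

52 mol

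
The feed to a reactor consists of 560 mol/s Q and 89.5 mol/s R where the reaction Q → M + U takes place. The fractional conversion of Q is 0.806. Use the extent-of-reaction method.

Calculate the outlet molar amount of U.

Q reacted = 0.806 × 560 = 451.4 mol/s; ν_Q = −1, so ξ = 451.4/1 = 451.4 mol/s.
Outlet amounts (n = n₀ + ν ξ):
  Q: 560 − 1(451.4) = 108.6
  M: 0 + 1(451.4) = 451.4
  U: 0 + 1(451.4) = 451.4
  R: 89.5 (inert)

451 mol/s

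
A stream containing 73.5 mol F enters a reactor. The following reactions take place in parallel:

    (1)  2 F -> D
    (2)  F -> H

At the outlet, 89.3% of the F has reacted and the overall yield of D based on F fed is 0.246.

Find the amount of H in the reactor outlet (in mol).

29.5 mol

Yield of D: 1ξ₁ / 73.5 = 0.246 → ξ₁ = 18.08 mol.
Conversion of F: 2ξ₁ + 1ξ₂ = 0.893 × 73.5 = 65.64 → ξ₂ = 29.47 mol.
Outlet amounts (n = n₀ + Σ ν·ξ):
  F: 73.5 − 2(18.08) − 1(29.47) = 7.864
  D: 0 + 1(18.08) = 18.08
  H: 0 + 1(29.47) = 29.47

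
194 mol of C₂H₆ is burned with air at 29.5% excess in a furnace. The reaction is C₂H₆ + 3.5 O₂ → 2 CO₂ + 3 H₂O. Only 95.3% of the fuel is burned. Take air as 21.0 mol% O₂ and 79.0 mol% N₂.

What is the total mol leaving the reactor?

4470 mol

Stoichiometric O₂ = 3.5 × 194 = 679 mol; O₂ fed = 679 × 1.295 = 879.3 mol.
N₂ fed = 879.3 × 79/21 = 3308 mol.
Fuel reacted = 0.953 × 194 → ξ = 184.9 mol.
Outlet (n = n₀ + ν ξ):
  C₂H₆: 194 − 1(184.9) = 9.118
  O₂: 879.3 − 3.5(184.9) = 232.2
  N₂: 3308 (inert)
  CO₂: 0 + 2(184.9) = 369.8
  H₂O: 0 + 3(184.9) = 554.6
Total out = 9.118 + 232.2 + 3308 + 369.8 + 554.6 = 4474 mol.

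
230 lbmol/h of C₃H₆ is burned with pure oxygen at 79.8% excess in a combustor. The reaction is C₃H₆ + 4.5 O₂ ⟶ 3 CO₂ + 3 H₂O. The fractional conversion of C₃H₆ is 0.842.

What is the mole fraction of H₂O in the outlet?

Stoichiometric O₂ = 4.5 × 230 = 1035 lbmol/h; O₂ fed = 1035 × 1.798 = 1861 lbmol/h.
Fuel reacted = 0.842 × 230 → ξ = 193.7 lbmol/h.
Outlet (n = n₀ + ν ξ):
  C₃H₆: 230 − 1(193.7) = 36.34
  O₂: 1861 − 4.5(193.7) = 989.5
  CO₂: 0 + 3(193.7) = 581
  H₂O: 0 + 3(193.7) = 581
Total out = 2188 lbmol/h; y_H₂O = 581 / 2188 = 0.2656.

0.266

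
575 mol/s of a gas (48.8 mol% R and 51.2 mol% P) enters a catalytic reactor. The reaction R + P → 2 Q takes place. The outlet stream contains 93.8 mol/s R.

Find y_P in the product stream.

For R: n = n₀ − 1ξ → 93.8 = 280.6 − 1ξ, giving ξ = 186.8 mol/s.
Outlet amounts (n = n₀ + ν ξ):
  R: 280.6 − 1(186.8) = 93.8
  P: 294.4 − 1(186.8) = 107.6
  Q: 0 + 2(186.8) = 373.6
Total out = 575 mol/s; y_P = 107.6 / 575 = 0.1871.

0.187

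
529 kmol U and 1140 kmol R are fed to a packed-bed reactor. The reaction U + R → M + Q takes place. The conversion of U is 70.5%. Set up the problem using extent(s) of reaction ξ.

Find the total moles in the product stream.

1670 kmol

U reacted = 0.705 × 529 = 372.9 kmol; ν_U = −1, so ξ = 372.9/1 = 372.9 kmol.
Outlet amounts (n = n₀ + ν ξ):
  U: 529 − 1(372.9) = 156.1
  R: 1140 − 1(372.9) = 767.1
  M: 0 + 1(372.9) = 372.9
  Q: 0 + 1(372.9) = 372.9
Total out = 156.1 + 767.1 + 372.9 + 372.9 = 1669 kmol.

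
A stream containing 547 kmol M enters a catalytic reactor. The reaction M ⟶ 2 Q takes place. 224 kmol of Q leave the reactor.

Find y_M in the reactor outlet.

For Q: n = n₀ + 2ξ → 224 = 0 + 2ξ, giving ξ = 112 kmol.
Outlet amounts (n = n₀ + ν ξ):
  M: 547 − 1(112) = 435
  Q: 0 + 2(112) = 224
Total out = 659 kmol; y_M = 435 / 659 = 0.6601.

0.66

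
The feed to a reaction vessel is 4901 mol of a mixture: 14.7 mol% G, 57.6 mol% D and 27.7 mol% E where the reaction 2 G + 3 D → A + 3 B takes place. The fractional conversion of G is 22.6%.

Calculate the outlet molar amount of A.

81.4 mol

G reacted = 0.226 × 720.4 = 162.8 mol; ν_G = −2, so ξ = 162.8/2 = 81.41 mol.
Outlet amounts (n = n₀ + ν ξ):
  G: 720.4 − 2(81.41) = 557.6
  D: 2823 − 3(81.41) = 2579
  A: 0 + 1(81.41) = 81.41
  B: 0 + 3(81.41) = 244.2
  E: 1358 (inert)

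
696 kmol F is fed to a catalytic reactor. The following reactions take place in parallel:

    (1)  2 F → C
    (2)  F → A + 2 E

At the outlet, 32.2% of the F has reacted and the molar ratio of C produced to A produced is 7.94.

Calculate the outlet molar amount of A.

Conversion of F: F consumed = 0.322 × 696 = 224.1 kmol = 2ξ₁ + 1ξ₂.
Selectivity: 1ξ₁ / (1ξ₂) = 7.94 → ξ₁ = 7.94 ξ₂.
Substitute: (2·7.94 + 1) ξ₂ = 224.1 → ξ₂ = 13.28 kmol, ξ₁ = 105.4 kmol.
Outlet amounts (n = n₀ + Σ ν·ξ):
  F: 696 − 2(105.4) − 1(13.28) = 471.9
  C: 0 + 1(105.4) = 105.4
  A: 0 + 1(13.28) = 13.28
  E: 0 + 2(13.28) = 26.55

13.3 kmol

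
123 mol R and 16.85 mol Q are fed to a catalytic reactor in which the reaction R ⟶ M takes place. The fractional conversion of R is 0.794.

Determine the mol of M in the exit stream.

R reacted = 0.794 × 123 = 97.66 mol; ν_R = −1, so ξ = 97.66/1 = 97.66 mol.
Outlet amounts (n = n₀ + ν ξ):
  R: 123 − 1(97.66) = 25.34
  M: 0 + 1(97.66) = 97.66
  Q: 16.85 (inert)

97.7 mol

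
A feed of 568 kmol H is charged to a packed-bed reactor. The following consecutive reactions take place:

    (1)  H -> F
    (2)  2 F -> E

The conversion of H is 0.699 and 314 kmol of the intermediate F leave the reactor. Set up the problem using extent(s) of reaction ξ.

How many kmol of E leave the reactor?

Conversion of H: H consumed = 1ξ₁ = 0.699 × 568 → ξ₁ = 397 kmol.
F balance: n_F = 0 + 1ξ₁ − 2ξ₂ = 314 → ξ₂ = (1·397 − 314)/2 = 41.52 kmol.
Outlet amounts (n = n₀ + Σ ν·ξ):
  H: 568 − 1(397) = 171
  F: 0 + 1(397) − 2(41.52) = 314
  E: 0 + 1(41.52) = 41.52

41.5 kmol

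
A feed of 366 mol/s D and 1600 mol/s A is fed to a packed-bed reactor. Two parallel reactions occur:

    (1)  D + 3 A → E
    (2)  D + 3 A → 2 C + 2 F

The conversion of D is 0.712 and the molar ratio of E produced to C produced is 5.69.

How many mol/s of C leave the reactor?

42.1 mol/s

Conversion of D: D consumed = 0.712 × 366 = 260.6 mol/s = 1ξ₁ + 1ξ₂.
Selectivity: 1ξ₁ / (2ξ₂) = 5.69 → ξ₁ = 11.38 ξ₂.
Substitute: (1·11.38 + 1) ξ₂ = 260.6 → ξ₂ = 21.05 mol/s, ξ₁ = 239.5 mol/s.
Outlet amounts (n = n₀ + Σ ν·ξ):
  D: 366 − 1(239.5) − 1(21.05) = 105.4
  A: 1600 − 3(239.5) − 3(21.05) = 818.2
  E: 0 + 1(239.5) = 239.5
  C: 0 + 2(21.05) = 42.1
  F: 0 + 2(21.05) = 42.1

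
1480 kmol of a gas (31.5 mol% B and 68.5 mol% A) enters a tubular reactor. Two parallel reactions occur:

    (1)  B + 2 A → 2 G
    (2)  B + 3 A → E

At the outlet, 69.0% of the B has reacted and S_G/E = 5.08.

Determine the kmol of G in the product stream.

Conversion of B: B consumed = 0.69 × 466.2 = 321.7 kmol = 1ξ₁ + 1ξ₂.
Selectivity: 2ξ₁ / (1ξ₂) = 5.08 → ξ₁ = 2.54 ξ₂.
Substitute: (1·2.54 + 1) ξ₂ = 321.7 → ξ₂ = 90.87 kmol, ξ₁ = 230.8 kmol.
Outlet amounts (n = n₀ + Σ ν·ξ):
  B: 466.2 − 1(230.8) − 1(90.87) = 144.5
  A: 1014 − 2(230.8) − 3(90.87) = 279.6
  G: 0 + 2(230.8) = 461.6
  E: 0 + 1(90.87) = 90.87

462 kmol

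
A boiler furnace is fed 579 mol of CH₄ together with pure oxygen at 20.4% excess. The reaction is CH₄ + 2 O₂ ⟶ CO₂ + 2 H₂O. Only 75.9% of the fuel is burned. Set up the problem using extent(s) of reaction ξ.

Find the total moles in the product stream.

Stoichiometric O₂ = 2 × 579 = 1158 mol; O₂ fed = 1158 × 1.204 = 1394 mol.
Fuel reacted = 0.759 × 579 → ξ = 439.5 mol.
Outlet (n = n₀ + ν ξ):
  CH₄: 579 − 1(439.5) = 139.5
  O₂: 1394 − 2(439.5) = 515.3
  CO₂: 0 + 1(439.5) = 439.5
  H₂O: 0 + 2(439.5) = 878.9
Total out = 139.5 + 515.3 + 439.5 + 878.9 = 1973 mol.

1970 mol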